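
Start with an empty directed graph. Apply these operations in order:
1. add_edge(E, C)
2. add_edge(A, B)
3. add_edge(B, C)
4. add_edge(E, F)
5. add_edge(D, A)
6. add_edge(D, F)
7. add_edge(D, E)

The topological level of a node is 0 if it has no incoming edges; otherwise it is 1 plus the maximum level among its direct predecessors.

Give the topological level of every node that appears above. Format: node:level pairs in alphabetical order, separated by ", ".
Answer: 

Op 1: add_edge(E, C). Edges now: 1
Op 2: add_edge(A, B). Edges now: 2
Op 3: add_edge(B, C). Edges now: 3
Op 4: add_edge(E, F). Edges now: 4
Op 5: add_edge(D, A). Edges now: 5
Op 6: add_edge(D, F). Edges now: 6
Op 7: add_edge(D, E). Edges now: 7
Compute levels (Kahn BFS):
  sources (in-degree 0): D
  process D: level=0
    D->A: in-degree(A)=0, level(A)=1, enqueue
    D->E: in-degree(E)=0, level(E)=1, enqueue
    D->F: in-degree(F)=1, level(F)>=1
  process A: level=1
    A->B: in-degree(B)=0, level(B)=2, enqueue
  process E: level=1
    E->C: in-degree(C)=1, level(C)>=2
    E->F: in-degree(F)=0, level(F)=2, enqueue
  process B: level=2
    B->C: in-degree(C)=0, level(C)=3, enqueue
  process F: level=2
  process C: level=3
All levels: A:1, B:2, C:3, D:0, E:1, F:2

Answer: A:1, B:2, C:3, D:0, E:1, F:2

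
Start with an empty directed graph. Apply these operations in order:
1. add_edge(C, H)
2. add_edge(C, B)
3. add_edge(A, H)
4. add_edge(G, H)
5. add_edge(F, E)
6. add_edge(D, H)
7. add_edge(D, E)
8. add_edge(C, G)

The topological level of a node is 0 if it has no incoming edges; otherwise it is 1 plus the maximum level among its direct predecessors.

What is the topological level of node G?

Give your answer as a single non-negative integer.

Op 1: add_edge(C, H). Edges now: 1
Op 2: add_edge(C, B). Edges now: 2
Op 3: add_edge(A, H). Edges now: 3
Op 4: add_edge(G, H). Edges now: 4
Op 5: add_edge(F, E). Edges now: 5
Op 6: add_edge(D, H). Edges now: 6
Op 7: add_edge(D, E). Edges now: 7
Op 8: add_edge(C, G). Edges now: 8
Compute levels (Kahn BFS):
  sources (in-degree 0): A, C, D, F
  process A: level=0
    A->H: in-degree(H)=3, level(H)>=1
  process C: level=0
    C->B: in-degree(B)=0, level(B)=1, enqueue
    C->G: in-degree(G)=0, level(G)=1, enqueue
    C->H: in-degree(H)=2, level(H)>=1
  process D: level=0
    D->E: in-degree(E)=1, level(E)>=1
    D->H: in-degree(H)=1, level(H)>=1
  process F: level=0
    F->E: in-degree(E)=0, level(E)=1, enqueue
  process B: level=1
  process G: level=1
    G->H: in-degree(H)=0, level(H)=2, enqueue
  process E: level=1
  process H: level=2
All levels: A:0, B:1, C:0, D:0, E:1, F:0, G:1, H:2
level(G) = 1

Answer: 1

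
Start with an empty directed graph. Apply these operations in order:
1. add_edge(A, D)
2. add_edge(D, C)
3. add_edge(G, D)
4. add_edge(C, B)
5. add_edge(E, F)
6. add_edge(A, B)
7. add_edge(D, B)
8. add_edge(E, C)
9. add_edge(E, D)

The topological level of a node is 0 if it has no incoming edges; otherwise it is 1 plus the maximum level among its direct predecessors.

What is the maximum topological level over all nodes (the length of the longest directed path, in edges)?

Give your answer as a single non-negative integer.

Op 1: add_edge(A, D). Edges now: 1
Op 2: add_edge(D, C). Edges now: 2
Op 3: add_edge(G, D). Edges now: 3
Op 4: add_edge(C, B). Edges now: 4
Op 5: add_edge(E, F). Edges now: 5
Op 6: add_edge(A, B). Edges now: 6
Op 7: add_edge(D, B). Edges now: 7
Op 8: add_edge(E, C). Edges now: 8
Op 9: add_edge(E, D). Edges now: 9
Compute levels (Kahn BFS):
  sources (in-degree 0): A, E, G
  process A: level=0
    A->B: in-degree(B)=2, level(B)>=1
    A->D: in-degree(D)=2, level(D)>=1
  process E: level=0
    E->C: in-degree(C)=1, level(C)>=1
    E->D: in-degree(D)=1, level(D)>=1
    E->F: in-degree(F)=0, level(F)=1, enqueue
  process G: level=0
    G->D: in-degree(D)=0, level(D)=1, enqueue
  process F: level=1
  process D: level=1
    D->B: in-degree(B)=1, level(B)>=2
    D->C: in-degree(C)=0, level(C)=2, enqueue
  process C: level=2
    C->B: in-degree(B)=0, level(B)=3, enqueue
  process B: level=3
All levels: A:0, B:3, C:2, D:1, E:0, F:1, G:0
max level = 3

Answer: 3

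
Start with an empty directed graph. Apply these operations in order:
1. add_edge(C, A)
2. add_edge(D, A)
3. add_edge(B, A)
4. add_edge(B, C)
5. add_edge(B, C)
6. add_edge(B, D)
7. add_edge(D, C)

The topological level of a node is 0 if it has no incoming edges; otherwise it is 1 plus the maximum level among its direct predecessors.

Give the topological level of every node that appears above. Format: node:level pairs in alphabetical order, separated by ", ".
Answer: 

Op 1: add_edge(C, A). Edges now: 1
Op 2: add_edge(D, A). Edges now: 2
Op 3: add_edge(B, A). Edges now: 3
Op 4: add_edge(B, C). Edges now: 4
Op 5: add_edge(B, C) (duplicate, no change). Edges now: 4
Op 6: add_edge(B, D). Edges now: 5
Op 7: add_edge(D, C). Edges now: 6
Compute levels (Kahn BFS):
  sources (in-degree 0): B
  process B: level=0
    B->A: in-degree(A)=2, level(A)>=1
    B->C: in-degree(C)=1, level(C)>=1
    B->D: in-degree(D)=0, level(D)=1, enqueue
  process D: level=1
    D->A: in-degree(A)=1, level(A)>=2
    D->C: in-degree(C)=0, level(C)=2, enqueue
  process C: level=2
    C->A: in-degree(A)=0, level(A)=3, enqueue
  process A: level=3
All levels: A:3, B:0, C:2, D:1

Answer: A:3, B:0, C:2, D:1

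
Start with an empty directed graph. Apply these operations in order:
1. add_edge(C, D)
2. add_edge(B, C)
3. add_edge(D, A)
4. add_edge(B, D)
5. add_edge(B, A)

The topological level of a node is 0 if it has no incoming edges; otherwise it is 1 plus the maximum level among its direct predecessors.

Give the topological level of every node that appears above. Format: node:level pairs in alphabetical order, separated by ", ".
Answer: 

Answer: A:3, B:0, C:1, D:2

Derivation:
Op 1: add_edge(C, D). Edges now: 1
Op 2: add_edge(B, C). Edges now: 2
Op 3: add_edge(D, A). Edges now: 3
Op 4: add_edge(B, D). Edges now: 4
Op 5: add_edge(B, A). Edges now: 5
Compute levels (Kahn BFS):
  sources (in-degree 0): B
  process B: level=0
    B->A: in-degree(A)=1, level(A)>=1
    B->C: in-degree(C)=0, level(C)=1, enqueue
    B->D: in-degree(D)=1, level(D)>=1
  process C: level=1
    C->D: in-degree(D)=0, level(D)=2, enqueue
  process D: level=2
    D->A: in-degree(A)=0, level(A)=3, enqueue
  process A: level=3
All levels: A:3, B:0, C:1, D:2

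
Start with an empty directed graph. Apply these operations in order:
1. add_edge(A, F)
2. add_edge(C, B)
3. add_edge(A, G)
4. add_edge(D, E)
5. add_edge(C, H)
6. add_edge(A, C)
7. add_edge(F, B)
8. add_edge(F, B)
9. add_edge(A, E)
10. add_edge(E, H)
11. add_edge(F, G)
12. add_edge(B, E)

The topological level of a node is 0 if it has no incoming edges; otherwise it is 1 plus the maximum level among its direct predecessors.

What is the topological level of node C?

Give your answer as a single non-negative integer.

Op 1: add_edge(A, F). Edges now: 1
Op 2: add_edge(C, B). Edges now: 2
Op 3: add_edge(A, G). Edges now: 3
Op 4: add_edge(D, E). Edges now: 4
Op 5: add_edge(C, H). Edges now: 5
Op 6: add_edge(A, C). Edges now: 6
Op 7: add_edge(F, B). Edges now: 7
Op 8: add_edge(F, B) (duplicate, no change). Edges now: 7
Op 9: add_edge(A, E). Edges now: 8
Op 10: add_edge(E, H). Edges now: 9
Op 11: add_edge(F, G). Edges now: 10
Op 12: add_edge(B, E). Edges now: 11
Compute levels (Kahn BFS):
  sources (in-degree 0): A, D
  process A: level=0
    A->C: in-degree(C)=0, level(C)=1, enqueue
    A->E: in-degree(E)=2, level(E)>=1
    A->F: in-degree(F)=0, level(F)=1, enqueue
    A->G: in-degree(G)=1, level(G)>=1
  process D: level=0
    D->E: in-degree(E)=1, level(E)>=1
  process C: level=1
    C->B: in-degree(B)=1, level(B)>=2
    C->H: in-degree(H)=1, level(H)>=2
  process F: level=1
    F->B: in-degree(B)=0, level(B)=2, enqueue
    F->G: in-degree(G)=0, level(G)=2, enqueue
  process B: level=2
    B->E: in-degree(E)=0, level(E)=3, enqueue
  process G: level=2
  process E: level=3
    E->H: in-degree(H)=0, level(H)=4, enqueue
  process H: level=4
All levels: A:0, B:2, C:1, D:0, E:3, F:1, G:2, H:4
level(C) = 1

Answer: 1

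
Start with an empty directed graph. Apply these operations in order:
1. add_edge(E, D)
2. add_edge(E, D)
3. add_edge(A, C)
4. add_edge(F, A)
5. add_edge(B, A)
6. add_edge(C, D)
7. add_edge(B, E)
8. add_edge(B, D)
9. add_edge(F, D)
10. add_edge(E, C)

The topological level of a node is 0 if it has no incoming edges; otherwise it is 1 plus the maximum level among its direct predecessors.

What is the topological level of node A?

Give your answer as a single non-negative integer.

Answer: 1

Derivation:
Op 1: add_edge(E, D). Edges now: 1
Op 2: add_edge(E, D) (duplicate, no change). Edges now: 1
Op 3: add_edge(A, C). Edges now: 2
Op 4: add_edge(F, A). Edges now: 3
Op 5: add_edge(B, A). Edges now: 4
Op 6: add_edge(C, D). Edges now: 5
Op 7: add_edge(B, E). Edges now: 6
Op 8: add_edge(B, D). Edges now: 7
Op 9: add_edge(F, D). Edges now: 8
Op 10: add_edge(E, C). Edges now: 9
Compute levels (Kahn BFS):
  sources (in-degree 0): B, F
  process B: level=0
    B->A: in-degree(A)=1, level(A)>=1
    B->D: in-degree(D)=3, level(D)>=1
    B->E: in-degree(E)=0, level(E)=1, enqueue
  process F: level=0
    F->A: in-degree(A)=0, level(A)=1, enqueue
    F->D: in-degree(D)=2, level(D)>=1
  process E: level=1
    E->C: in-degree(C)=1, level(C)>=2
    E->D: in-degree(D)=1, level(D)>=2
  process A: level=1
    A->C: in-degree(C)=0, level(C)=2, enqueue
  process C: level=2
    C->D: in-degree(D)=0, level(D)=3, enqueue
  process D: level=3
All levels: A:1, B:0, C:2, D:3, E:1, F:0
level(A) = 1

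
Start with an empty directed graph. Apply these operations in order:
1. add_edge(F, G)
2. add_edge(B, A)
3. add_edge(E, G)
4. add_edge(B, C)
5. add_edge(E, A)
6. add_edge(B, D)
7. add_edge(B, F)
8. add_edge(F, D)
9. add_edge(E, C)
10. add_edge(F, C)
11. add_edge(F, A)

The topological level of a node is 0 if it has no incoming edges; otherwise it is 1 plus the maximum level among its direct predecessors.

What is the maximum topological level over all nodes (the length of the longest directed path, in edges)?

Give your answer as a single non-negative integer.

Answer: 2

Derivation:
Op 1: add_edge(F, G). Edges now: 1
Op 2: add_edge(B, A). Edges now: 2
Op 3: add_edge(E, G). Edges now: 3
Op 4: add_edge(B, C). Edges now: 4
Op 5: add_edge(E, A). Edges now: 5
Op 6: add_edge(B, D). Edges now: 6
Op 7: add_edge(B, F). Edges now: 7
Op 8: add_edge(F, D). Edges now: 8
Op 9: add_edge(E, C). Edges now: 9
Op 10: add_edge(F, C). Edges now: 10
Op 11: add_edge(F, A). Edges now: 11
Compute levels (Kahn BFS):
  sources (in-degree 0): B, E
  process B: level=0
    B->A: in-degree(A)=2, level(A)>=1
    B->C: in-degree(C)=2, level(C)>=1
    B->D: in-degree(D)=1, level(D)>=1
    B->F: in-degree(F)=0, level(F)=1, enqueue
  process E: level=0
    E->A: in-degree(A)=1, level(A)>=1
    E->C: in-degree(C)=1, level(C)>=1
    E->G: in-degree(G)=1, level(G)>=1
  process F: level=1
    F->A: in-degree(A)=0, level(A)=2, enqueue
    F->C: in-degree(C)=0, level(C)=2, enqueue
    F->D: in-degree(D)=0, level(D)=2, enqueue
    F->G: in-degree(G)=0, level(G)=2, enqueue
  process A: level=2
  process C: level=2
  process D: level=2
  process G: level=2
All levels: A:2, B:0, C:2, D:2, E:0, F:1, G:2
max level = 2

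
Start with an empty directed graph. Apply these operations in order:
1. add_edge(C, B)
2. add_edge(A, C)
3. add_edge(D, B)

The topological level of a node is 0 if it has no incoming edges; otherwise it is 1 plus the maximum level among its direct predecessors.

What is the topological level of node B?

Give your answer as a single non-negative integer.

Answer: 2

Derivation:
Op 1: add_edge(C, B). Edges now: 1
Op 2: add_edge(A, C). Edges now: 2
Op 3: add_edge(D, B). Edges now: 3
Compute levels (Kahn BFS):
  sources (in-degree 0): A, D
  process A: level=0
    A->C: in-degree(C)=0, level(C)=1, enqueue
  process D: level=0
    D->B: in-degree(B)=1, level(B)>=1
  process C: level=1
    C->B: in-degree(B)=0, level(B)=2, enqueue
  process B: level=2
All levels: A:0, B:2, C:1, D:0
level(B) = 2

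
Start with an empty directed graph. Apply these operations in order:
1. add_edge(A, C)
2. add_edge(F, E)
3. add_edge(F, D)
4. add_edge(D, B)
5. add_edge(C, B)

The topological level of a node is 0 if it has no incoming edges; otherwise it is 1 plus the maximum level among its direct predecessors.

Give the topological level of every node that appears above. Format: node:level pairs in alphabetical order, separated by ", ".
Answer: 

Op 1: add_edge(A, C). Edges now: 1
Op 2: add_edge(F, E). Edges now: 2
Op 3: add_edge(F, D). Edges now: 3
Op 4: add_edge(D, B). Edges now: 4
Op 5: add_edge(C, B). Edges now: 5
Compute levels (Kahn BFS):
  sources (in-degree 0): A, F
  process A: level=0
    A->C: in-degree(C)=0, level(C)=1, enqueue
  process F: level=0
    F->D: in-degree(D)=0, level(D)=1, enqueue
    F->E: in-degree(E)=0, level(E)=1, enqueue
  process C: level=1
    C->B: in-degree(B)=1, level(B)>=2
  process D: level=1
    D->B: in-degree(B)=0, level(B)=2, enqueue
  process E: level=1
  process B: level=2
All levels: A:0, B:2, C:1, D:1, E:1, F:0

Answer: A:0, B:2, C:1, D:1, E:1, F:0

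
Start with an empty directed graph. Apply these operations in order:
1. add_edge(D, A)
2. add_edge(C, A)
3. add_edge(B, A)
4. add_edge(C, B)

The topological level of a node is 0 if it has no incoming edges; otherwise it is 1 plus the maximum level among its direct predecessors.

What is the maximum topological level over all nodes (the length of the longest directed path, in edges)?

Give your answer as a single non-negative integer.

Op 1: add_edge(D, A). Edges now: 1
Op 2: add_edge(C, A). Edges now: 2
Op 3: add_edge(B, A). Edges now: 3
Op 4: add_edge(C, B). Edges now: 4
Compute levels (Kahn BFS):
  sources (in-degree 0): C, D
  process C: level=0
    C->A: in-degree(A)=2, level(A)>=1
    C->B: in-degree(B)=0, level(B)=1, enqueue
  process D: level=0
    D->A: in-degree(A)=1, level(A)>=1
  process B: level=1
    B->A: in-degree(A)=0, level(A)=2, enqueue
  process A: level=2
All levels: A:2, B:1, C:0, D:0
max level = 2

Answer: 2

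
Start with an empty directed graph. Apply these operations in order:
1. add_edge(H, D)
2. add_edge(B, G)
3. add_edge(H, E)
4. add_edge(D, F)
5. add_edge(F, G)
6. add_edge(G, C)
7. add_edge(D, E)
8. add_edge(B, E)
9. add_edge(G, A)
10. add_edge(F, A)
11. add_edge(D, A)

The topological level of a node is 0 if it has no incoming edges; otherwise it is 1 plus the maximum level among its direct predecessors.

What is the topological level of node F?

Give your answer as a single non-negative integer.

Answer: 2

Derivation:
Op 1: add_edge(H, D). Edges now: 1
Op 2: add_edge(B, G). Edges now: 2
Op 3: add_edge(H, E). Edges now: 3
Op 4: add_edge(D, F). Edges now: 4
Op 5: add_edge(F, G). Edges now: 5
Op 6: add_edge(G, C). Edges now: 6
Op 7: add_edge(D, E). Edges now: 7
Op 8: add_edge(B, E). Edges now: 8
Op 9: add_edge(G, A). Edges now: 9
Op 10: add_edge(F, A). Edges now: 10
Op 11: add_edge(D, A). Edges now: 11
Compute levels (Kahn BFS):
  sources (in-degree 0): B, H
  process B: level=0
    B->E: in-degree(E)=2, level(E)>=1
    B->G: in-degree(G)=1, level(G)>=1
  process H: level=0
    H->D: in-degree(D)=0, level(D)=1, enqueue
    H->E: in-degree(E)=1, level(E)>=1
  process D: level=1
    D->A: in-degree(A)=2, level(A)>=2
    D->E: in-degree(E)=0, level(E)=2, enqueue
    D->F: in-degree(F)=0, level(F)=2, enqueue
  process E: level=2
  process F: level=2
    F->A: in-degree(A)=1, level(A)>=3
    F->G: in-degree(G)=0, level(G)=3, enqueue
  process G: level=3
    G->A: in-degree(A)=0, level(A)=4, enqueue
    G->C: in-degree(C)=0, level(C)=4, enqueue
  process A: level=4
  process C: level=4
All levels: A:4, B:0, C:4, D:1, E:2, F:2, G:3, H:0
level(F) = 2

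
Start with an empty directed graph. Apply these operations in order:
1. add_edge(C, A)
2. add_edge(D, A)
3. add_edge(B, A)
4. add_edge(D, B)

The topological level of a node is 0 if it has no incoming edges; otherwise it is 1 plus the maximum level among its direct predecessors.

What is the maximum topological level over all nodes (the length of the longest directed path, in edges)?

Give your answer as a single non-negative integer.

Op 1: add_edge(C, A). Edges now: 1
Op 2: add_edge(D, A). Edges now: 2
Op 3: add_edge(B, A). Edges now: 3
Op 4: add_edge(D, B). Edges now: 4
Compute levels (Kahn BFS):
  sources (in-degree 0): C, D
  process C: level=0
    C->A: in-degree(A)=2, level(A)>=1
  process D: level=0
    D->A: in-degree(A)=1, level(A)>=1
    D->B: in-degree(B)=0, level(B)=1, enqueue
  process B: level=1
    B->A: in-degree(A)=0, level(A)=2, enqueue
  process A: level=2
All levels: A:2, B:1, C:0, D:0
max level = 2

Answer: 2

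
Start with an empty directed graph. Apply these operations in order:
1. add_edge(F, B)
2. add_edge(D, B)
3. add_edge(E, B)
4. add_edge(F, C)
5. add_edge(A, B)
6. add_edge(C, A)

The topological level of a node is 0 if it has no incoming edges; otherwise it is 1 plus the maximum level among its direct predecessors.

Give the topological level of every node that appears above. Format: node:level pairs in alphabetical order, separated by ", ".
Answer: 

Op 1: add_edge(F, B). Edges now: 1
Op 2: add_edge(D, B). Edges now: 2
Op 3: add_edge(E, B). Edges now: 3
Op 4: add_edge(F, C). Edges now: 4
Op 5: add_edge(A, B). Edges now: 5
Op 6: add_edge(C, A). Edges now: 6
Compute levels (Kahn BFS):
  sources (in-degree 0): D, E, F
  process D: level=0
    D->B: in-degree(B)=3, level(B)>=1
  process E: level=0
    E->B: in-degree(B)=2, level(B)>=1
  process F: level=0
    F->B: in-degree(B)=1, level(B)>=1
    F->C: in-degree(C)=0, level(C)=1, enqueue
  process C: level=1
    C->A: in-degree(A)=0, level(A)=2, enqueue
  process A: level=2
    A->B: in-degree(B)=0, level(B)=3, enqueue
  process B: level=3
All levels: A:2, B:3, C:1, D:0, E:0, F:0

Answer: A:2, B:3, C:1, D:0, E:0, F:0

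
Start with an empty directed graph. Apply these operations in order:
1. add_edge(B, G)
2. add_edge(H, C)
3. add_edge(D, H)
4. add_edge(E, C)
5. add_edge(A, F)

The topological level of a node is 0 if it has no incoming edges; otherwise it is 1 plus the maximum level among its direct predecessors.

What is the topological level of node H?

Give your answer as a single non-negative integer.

Op 1: add_edge(B, G). Edges now: 1
Op 2: add_edge(H, C). Edges now: 2
Op 3: add_edge(D, H). Edges now: 3
Op 4: add_edge(E, C). Edges now: 4
Op 5: add_edge(A, F). Edges now: 5
Compute levels (Kahn BFS):
  sources (in-degree 0): A, B, D, E
  process A: level=0
    A->F: in-degree(F)=0, level(F)=1, enqueue
  process B: level=0
    B->G: in-degree(G)=0, level(G)=1, enqueue
  process D: level=0
    D->H: in-degree(H)=0, level(H)=1, enqueue
  process E: level=0
    E->C: in-degree(C)=1, level(C)>=1
  process F: level=1
  process G: level=1
  process H: level=1
    H->C: in-degree(C)=0, level(C)=2, enqueue
  process C: level=2
All levels: A:0, B:0, C:2, D:0, E:0, F:1, G:1, H:1
level(H) = 1

Answer: 1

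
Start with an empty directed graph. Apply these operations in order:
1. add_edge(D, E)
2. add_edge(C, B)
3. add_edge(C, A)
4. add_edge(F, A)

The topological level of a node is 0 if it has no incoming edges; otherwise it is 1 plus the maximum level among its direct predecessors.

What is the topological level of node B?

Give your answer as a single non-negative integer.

Answer: 1

Derivation:
Op 1: add_edge(D, E). Edges now: 1
Op 2: add_edge(C, B). Edges now: 2
Op 3: add_edge(C, A). Edges now: 3
Op 4: add_edge(F, A). Edges now: 4
Compute levels (Kahn BFS):
  sources (in-degree 0): C, D, F
  process C: level=0
    C->A: in-degree(A)=1, level(A)>=1
    C->B: in-degree(B)=0, level(B)=1, enqueue
  process D: level=0
    D->E: in-degree(E)=0, level(E)=1, enqueue
  process F: level=0
    F->A: in-degree(A)=0, level(A)=1, enqueue
  process B: level=1
  process E: level=1
  process A: level=1
All levels: A:1, B:1, C:0, D:0, E:1, F:0
level(B) = 1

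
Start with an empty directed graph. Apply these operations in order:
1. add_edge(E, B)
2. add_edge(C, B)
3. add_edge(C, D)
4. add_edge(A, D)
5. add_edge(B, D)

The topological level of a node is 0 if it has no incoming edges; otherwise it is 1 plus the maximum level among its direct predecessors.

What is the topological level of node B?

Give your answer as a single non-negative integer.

Answer: 1

Derivation:
Op 1: add_edge(E, B). Edges now: 1
Op 2: add_edge(C, B). Edges now: 2
Op 3: add_edge(C, D). Edges now: 3
Op 4: add_edge(A, D). Edges now: 4
Op 5: add_edge(B, D). Edges now: 5
Compute levels (Kahn BFS):
  sources (in-degree 0): A, C, E
  process A: level=0
    A->D: in-degree(D)=2, level(D)>=1
  process C: level=0
    C->B: in-degree(B)=1, level(B)>=1
    C->D: in-degree(D)=1, level(D)>=1
  process E: level=0
    E->B: in-degree(B)=0, level(B)=1, enqueue
  process B: level=1
    B->D: in-degree(D)=0, level(D)=2, enqueue
  process D: level=2
All levels: A:0, B:1, C:0, D:2, E:0
level(B) = 1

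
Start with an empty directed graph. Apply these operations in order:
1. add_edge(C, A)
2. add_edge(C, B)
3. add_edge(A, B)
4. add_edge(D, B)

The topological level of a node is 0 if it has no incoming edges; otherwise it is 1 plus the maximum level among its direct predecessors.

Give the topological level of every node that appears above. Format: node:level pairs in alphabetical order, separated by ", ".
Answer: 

Answer: A:1, B:2, C:0, D:0

Derivation:
Op 1: add_edge(C, A). Edges now: 1
Op 2: add_edge(C, B). Edges now: 2
Op 3: add_edge(A, B). Edges now: 3
Op 4: add_edge(D, B). Edges now: 4
Compute levels (Kahn BFS):
  sources (in-degree 0): C, D
  process C: level=0
    C->A: in-degree(A)=0, level(A)=1, enqueue
    C->B: in-degree(B)=2, level(B)>=1
  process D: level=0
    D->B: in-degree(B)=1, level(B)>=1
  process A: level=1
    A->B: in-degree(B)=0, level(B)=2, enqueue
  process B: level=2
All levels: A:1, B:2, C:0, D:0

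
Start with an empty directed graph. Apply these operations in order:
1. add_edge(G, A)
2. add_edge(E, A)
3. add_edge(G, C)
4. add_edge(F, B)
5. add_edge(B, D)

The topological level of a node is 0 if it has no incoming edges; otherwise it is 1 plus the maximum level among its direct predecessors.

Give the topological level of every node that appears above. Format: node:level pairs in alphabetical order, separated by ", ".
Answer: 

Op 1: add_edge(G, A). Edges now: 1
Op 2: add_edge(E, A). Edges now: 2
Op 3: add_edge(G, C). Edges now: 3
Op 4: add_edge(F, B). Edges now: 4
Op 5: add_edge(B, D). Edges now: 5
Compute levels (Kahn BFS):
  sources (in-degree 0): E, F, G
  process E: level=0
    E->A: in-degree(A)=1, level(A)>=1
  process F: level=0
    F->B: in-degree(B)=0, level(B)=1, enqueue
  process G: level=0
    G->A: in-degree(A)=0, level(A)=1, enqueue
    G->C: in-degree(C)=0, level(C)=1, enqueue
  process B: level=1
    B->D: in-degree(D)=0, level(D)=2, enqueue
  process A: level=1
  process C: level=1
  process D: level=2
All levels: A:1, B:1, C:1, D:2, E:0, F:0, G:0

Answer: A:1, B:1, C:1, D:2, E:0, F:0, G:0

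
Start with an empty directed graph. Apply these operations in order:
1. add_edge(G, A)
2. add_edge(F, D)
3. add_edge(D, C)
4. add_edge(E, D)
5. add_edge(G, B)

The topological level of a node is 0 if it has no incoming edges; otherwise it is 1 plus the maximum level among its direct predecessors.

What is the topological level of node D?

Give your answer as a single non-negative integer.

Op 1: add_edge(G, A). Edges now: 1
Op 2: add_edge(F, D). Edges now: 2
Op 3: add_edge(D, C). Edges now: 3
Op 4: add_edge(E, D). Edges now: 4
Op 5: add_edge(G, B). Edges now: 5
Compute levels (Kahn BFS):
  sources (in-degree 0): E, F, G
  process E: level=0
    E->D: in-degree(D)=1, level(D)>=1
  process F: level=0
    F->D: in-degree(D)=0, level(D)=1, enqueue
  process G: level=0
    G->A: in-degree(A)=0, level(A)=1, enqueue
    G->B: in-degree(B)=0, level(B)=1, enqueue
  process D: level=1
    D->C: in-degree(C)=0, level(C)=2, enqueue
  process A: level=1
  process B: level=1
  process C: level=2
All levels: A:1, B:1, C:2, D:1, E:0, F:0, G:0
level(D) = 1

Answer: 1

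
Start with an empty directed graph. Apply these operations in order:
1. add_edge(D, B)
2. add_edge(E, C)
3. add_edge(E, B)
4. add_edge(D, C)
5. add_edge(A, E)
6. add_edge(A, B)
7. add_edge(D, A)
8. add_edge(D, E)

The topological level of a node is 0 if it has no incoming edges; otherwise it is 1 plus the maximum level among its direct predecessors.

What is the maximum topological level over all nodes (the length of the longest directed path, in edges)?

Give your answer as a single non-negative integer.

Op 1: add_edge(D, B). Edges now: 1
Op 2: add_edge(E, C). Edges now: 2
Op 3: add_edge(E, B). Edges now: 3
Op 4: add_edge(D, C). Edges now: 4
Op 5: add_edge(A, E). Edges now: 5
Op 6: add_edge(A, B). Edges now: 6
Op 7: add_edge(D, A). Edges now: 7
Op 8: add_edge(D, E). Edges now: 8
Compute levels (Kahn BFS):
  sources (in-degree 0): D
  process D: level=0
    D->A: in-degree(A)=0, level(A)=1, enqueue
    D->B: in-degree(B)=2, level(B)>=1
    D->C: in-degree(C)=1, level(C)>=1
    D->E: in-degree(E)=1, level(E)>=1
  process A: level=1
    A->B: in-degree(B)=1, level(B)>=2
    A->E: in-degree(E)=0, level(E)=2, enqueue
  process E: level=2
    E->B: in-degree(B)=0, level(B)=3, enqueue
    E->C: in-degree(C)=0, level(C)=3, enqueue
  process B: level=3
  process C: level=3
All levels: A:1, B:3, C:3, D:0, E:2
max level = 3

Answer: 3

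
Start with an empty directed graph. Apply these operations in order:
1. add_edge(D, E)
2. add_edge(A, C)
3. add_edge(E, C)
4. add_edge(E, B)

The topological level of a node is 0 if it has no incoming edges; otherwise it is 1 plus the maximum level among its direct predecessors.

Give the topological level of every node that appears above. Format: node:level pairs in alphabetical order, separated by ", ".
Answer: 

Answer: A:0, B:2, C:2, D:0, E:1

Derivation:
Op 1: add_edge(D, E). Edges now: 1
Op 2: add_edge(A, C). Edges now: 2
Op 3: add_edge(E, C). Edges now: 3
Op 4: add_edge(E, B). Edges now: 4
Compute levels (Kahn BFS):
  sources (in-degree 0): A, D
  process A: level=0
    A->C: in-degree(C)=1, level(C)>=1
  process D: level=0
    D->E: in-degree(E)=0, level(E)=1, enqueue
  process E: level=1
    E->B: in-degree(B)=0, level(B)=2, enqueue
    E->C: in-degree(C)=0, level(C)=2, enqueue
  process B: level=2
  process C: level=2
All levels: A:0, B:2, C:2, D:0, E:1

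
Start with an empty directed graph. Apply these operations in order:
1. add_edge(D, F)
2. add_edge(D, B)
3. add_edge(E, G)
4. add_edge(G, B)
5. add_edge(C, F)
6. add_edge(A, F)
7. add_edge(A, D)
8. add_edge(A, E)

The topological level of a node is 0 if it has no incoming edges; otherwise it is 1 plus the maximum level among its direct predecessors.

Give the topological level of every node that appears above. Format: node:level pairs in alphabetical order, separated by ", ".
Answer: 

Op 1: add_edge(D, F). Edges now: 1
Op 2: add_edge(D, B). Edges now: 2
Op 3: add_edge(E, G). Edges now: 3
Op 4: add_edge(G, B). Edges now: 4
Op 5: add_edge(C, F). Edges now: 5
Op 6: add_edge(A, F). Edges now: 6
Op 7: add_edge(A, D). Edges now: 7
Op 8: add_edge(A, E). Edges now: 8
Compute levels (Kahn BFS):
  sources (in-degree 0): A, C
  process A: level=0
    A->D: in-degree(D)=0, level(D)=1, enqueue
    A->E: in-degree(E)=0, level(E)=1, enqueue
    A->F: in-degree(F)=2, level(F)>=1
  process C: level=0
    C->F: in-degree(F)=1, level(F)>=1
  process D: level=1
    D->B: in-degree(B)=1, level(B)>=2
    D->F: in-degree(F)=0, level(F)=2, enqueue
  process E: level=1
    E->G: in-degree(G)=0, level(G)=2, enqueue
  process F: level=2
  process G: level=2
    G->B: in-degree(B)=0, level(B)=3, enqueue
  process B: level=3
All levels: A:0, B:3, C:0, D:1, E:1, F:2, G:2

Answer: A:0, B:3, C:0, D:1, E:1, F:2, G:2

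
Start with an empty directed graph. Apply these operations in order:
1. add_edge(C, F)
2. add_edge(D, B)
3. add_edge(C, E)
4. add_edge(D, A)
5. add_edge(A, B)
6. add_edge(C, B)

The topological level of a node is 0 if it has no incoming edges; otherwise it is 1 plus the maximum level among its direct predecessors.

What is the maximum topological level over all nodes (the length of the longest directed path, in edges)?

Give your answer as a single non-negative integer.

Op 1: add_edge(C, F). Edges now: 1
Op 2: add_edge(D, B). Edges now: 2
Op 3: add_edge(C, E). Edges now: 3
Op 4: add_edge(D, A). Edges now: 4
Op 5: add_edge(A, B). Edges now: 5
Op 6: add_edge(C, B). Edges now: 6
Compute levels (Kahn BFS):
  sources (in-degree 0): C, D
  process C: level=0
    C->B: in-degree(B)=2, level(B)>=1
    C->E: in-degree(E)=0, level(E)=1, enqueue
    C->F: in-degree(F)=0, level(F)=1, enqueue
  process D: level=0
    D->A: in-degree(A)=0, level(A)=1, enqueue
    D->B: in-degree(B)=1, level(B)>=1
  process E: level=1
  process F: level=1
  process A: level=1
    A->B: in-degree(B)=0, level(B)=2, enqueue
  process B: level=2
All levels: A:1, B:2, C:0, D:0, E:1, F:1
max level = 2

Answer: 2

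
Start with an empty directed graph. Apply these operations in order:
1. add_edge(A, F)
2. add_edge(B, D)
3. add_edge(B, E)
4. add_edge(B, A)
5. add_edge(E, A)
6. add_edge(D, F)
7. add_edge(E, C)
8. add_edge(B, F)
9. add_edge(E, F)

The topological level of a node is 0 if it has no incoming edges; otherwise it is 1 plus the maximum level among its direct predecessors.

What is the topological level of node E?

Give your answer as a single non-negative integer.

Op 1: add_edge(A, F). Edges now: 1
Op 2: add_edge(B, D). Edges now: 2
Op 3: add_edge(B, E). Edges now: 3
Op 4: add_edge(B, A). Edges now: 4
Op 5: add_edge(E, A). Edges now: 5
Op 6: add_edge(D, F). Edges now: 6
Op 7: add_edge(E, C). Edges now: 7
Op 8: add_edge(B, F). Edges now: 8
Op 9: add_edge(E, F). Edges now: 9
Compute levels (Kahn BFS):
  sources (in-degree 0): B
  process B: level=0
    B->A: in-degree(A)=1, level(A)>=1
    B->D: in-degree(D)=0, level(D)=1, enqueue
    B->E: in-degree(E)=0, level(E)=1, enqueue
    B->F: in-degree(F)=3, level(F)>=1
  process D: level=1
    D->F: in-degree(F)=2, level(F)>=2
  process E: level=1
    E->A: in-degree(A)=0, level(A)=2, enqueue
    E->C: in-degree(C)=0, level(C)=2, enqueue
    E->F: in-degree(F)=1, level(F)>=2
  process A: level=2
    A->F: in-degree(F)=0, level(F)=3, enqueue
  process C: level=2
  process F: level=3
All levels: A:2, B:0, C:2, D:1, E:1, F:3
level(E) = 1

Answer: 1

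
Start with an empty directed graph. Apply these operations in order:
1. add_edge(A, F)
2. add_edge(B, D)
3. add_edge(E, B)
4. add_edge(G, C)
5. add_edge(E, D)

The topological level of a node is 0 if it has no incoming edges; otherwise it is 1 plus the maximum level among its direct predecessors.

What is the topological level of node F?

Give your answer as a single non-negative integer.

Answer: 1

Derivation:
Op 1: add_edge(A, F). Edges now: 1
Op 2: add_edge(B, D). Edges now: 2
Op 3: add_edge(E, B). Edges now: 3
Op 4: add_edge(G, C). Edges now: 4
Op 5: add_edge(E, D). Edges now: 5
Compute levels (Kahn BFS):
  sources (in-degree 0): A, E, G
  process A: level=0
    A->F: in-degree(F)=0, level(F)=1, enqueue
  process E: level=0
    E->B: in-degree(B)=0, level(B)=1, enqueue
    E->D: in-degree(D)=1, level(D)>=1
  process G: level=0
    G->C: in-degree(C)=0, level(C)=1, enqueue
  process F: level=1
  process B: level=1
    B->D: in-degree(D)=0, level(D)=2, enqueue
  process C: level=1
  process D: level=2
All levels: A:0, B:1, C:1, D:2, E:0, F:1, G:0
level(F) = 1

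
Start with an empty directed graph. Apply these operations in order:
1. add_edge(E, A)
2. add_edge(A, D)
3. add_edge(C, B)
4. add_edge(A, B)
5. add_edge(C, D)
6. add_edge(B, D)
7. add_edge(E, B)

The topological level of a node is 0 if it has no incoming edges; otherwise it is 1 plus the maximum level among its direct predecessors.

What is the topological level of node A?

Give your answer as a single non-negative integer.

Op 1: add_edge(E, A). Edges now: 1
Op 2: add_edge(A, D). Edges now: 2
Op 3: add_edge(C, B). Edges now: 3
Op 4: add_edge(A, B). Edges now: 4
Op 5: add_edge(C, D). Edges now: 5
Op 6: add_edge(B, D). Edges now: 6
Op 7: add_edge(E, B). Edges now: 7
Compute levels (Kahn BFS):
  sources (in-degree 0): C, E
  process C: level=0
    C->B: in-degree(B)=2, level(B)>=1
    C->D: in-degree(D)=2, level(D)>=1
  process E: level=0
    E->A: in-degree(A)=0, level(A)=1, enqueue
    E->B: in-degree(B)=1, level(B)>=1
  process A: level=1
    A->B: in-degree(B)=0, level(B)=2, enqueue
    A->D: in-degree(D)=1, level(D)>=2
  process B: level=2
    B->D: in-degree(D)=0, level(D)=3, enqueue
  process D: level=3
All levels: A:1, B:2, C:0, D:3, E:0
level(A) = 1

Answer: 1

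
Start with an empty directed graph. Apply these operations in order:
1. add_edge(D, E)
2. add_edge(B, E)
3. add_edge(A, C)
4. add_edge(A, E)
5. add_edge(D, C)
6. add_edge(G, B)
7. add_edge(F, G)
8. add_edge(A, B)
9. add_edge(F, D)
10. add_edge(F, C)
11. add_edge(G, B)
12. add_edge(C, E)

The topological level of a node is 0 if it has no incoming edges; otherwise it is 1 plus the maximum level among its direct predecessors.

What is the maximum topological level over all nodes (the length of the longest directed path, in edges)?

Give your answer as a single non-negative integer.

Answer: 3

Derivation:
Op 1: add_edge(D, E). Edges now: 1
Op 2: add_edge(B, E). Edges now: 2
Op 3: add_edge(A, C). Edges now: 3
Op 4: add_edge(A, E). Edges now: 4
Op 5: add_edge(D, C). Edges now: 5
Op 6: add_edge(G, B). Edges now: 6
Op 7: add_edge(F, G). Edges now: 7
Op 8: add_edge(A, B). Edges now: 8
Op 9: add_edge(F, D). Edges now: 9
Op 10: add_edge(F, C). Edges now: 10
Op 11: add_edge(G, B) (duplicate, no change). Edges now: 10
Op 12: add_edge(C, E). Edges now: 11
Compute levels (Kahn BFS):
  sources (in-degree 0): A, F
  process A: level=0
    A->B: in-degree(B)=1, level(B)>=1
    A->C: in-degree(C)=2, level(C)>=1
    A->E: in-degree(E)=3, level(E)>=1
  process F: level=0
    F->C: in-degree(C)=1, level(C)>=1
    F->D: in-degree(D)=0, level(D)=1, enqueue
    F->G: in-degree(G)=0, level(G)=1, enqueue
  process D: level=1
    D->C: in-degree(C)=0, level(C)=2, enqueue
    D->E: in-degree(E)=2, level(E)>=2
  process G: level=1
    G->B: in-degree(B)=0, level(B)=2, enqueue
  process C: level=2
    C->E: in-degree(E)=1, level(E)>=3
  process B: level=2
    B->E: in-degree(E)=0, level(E)=3, enqueue
  process E: level=3
All levels: A:0, B:2, C:2, D:1, E:3, F:0, G:1
max level = 3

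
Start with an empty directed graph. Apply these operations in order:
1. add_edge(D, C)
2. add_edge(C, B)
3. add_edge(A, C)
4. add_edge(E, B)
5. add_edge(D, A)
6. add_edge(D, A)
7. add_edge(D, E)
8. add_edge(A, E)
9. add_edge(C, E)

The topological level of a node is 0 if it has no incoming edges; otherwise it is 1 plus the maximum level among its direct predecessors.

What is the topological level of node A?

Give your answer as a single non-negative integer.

Op 1: add_edge(D, C). Edges now: 1
Op 2: add_edge(C, B). Edges now: 2
Op 3: add_edge(A, C). Edges now: 3
Op 4: add_edge(E, B). Edges now: 4
Op 5: add_edge(D, A). Edges now: 5
Op 6: add_edge(D, A) (duplicate, no change). Edges now: 5
Op 7: add_edge(D, E). Edges now: 6
Op 8: add_edge(A, E). Edges now: 7
Op 9: add_edge(C, E). Edges now: 8
Compute levels (Kahn BFS):
  sources (in-degree 0): D
  process D: level=0
    D->A: in-degree(A)=0, level(A)=1, enqueue
    D->C: in-degree(C)=1, level(C)>=1
    D->E: in-degree(E)=2, level(E)>=1
  process A: level=1
    A->C: in-degree(C)=0, level(C)=2, enqueue
    A->E: in-degree(E)=1, level(E)>=2
  process C: level=2
    C->B: in-degree(B)=1, level(B)>=3
    C->E: in-degree(E)=0, level(E)=3, enqueue
  process E: level=3
    E->B: in-degree(B)=0, level(B)=4, enqueue
  process B: level=4
All levels: A:1, B:4, C:2, D:0, E:3
level(A) = 1

Answer: 1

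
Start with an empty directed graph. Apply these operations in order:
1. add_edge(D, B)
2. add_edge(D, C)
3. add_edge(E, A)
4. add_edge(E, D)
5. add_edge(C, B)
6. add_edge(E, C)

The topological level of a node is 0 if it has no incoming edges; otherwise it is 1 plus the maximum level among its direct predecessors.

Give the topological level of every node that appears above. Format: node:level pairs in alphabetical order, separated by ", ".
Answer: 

Answer: A:1, B:3, C:2, D:1, E:0

Derivation:
Op 1: add_edge(D, B). Edges now: 1
Op 2: add_edge(D, C). Edges now: 2
Op 3: add_edge(E, A). Edges now: 3
Op 4: add_edge(E, D). Edges now: 4
Op 5: add_edge(C, B). Edges now: 5
Op 6: add_edge(E, C). Edges now: 6
Compute levels (Kahn BFS):
  sources (in-degree 0): E
  process E: level=0
    E->A: in-degree(A)=0, level(A)=1, enqueue
    E->C: in-degree(C)=1, level(C)>=1
    E->D: in-degree(D)=0, level(D)=1, enqueue
  process A: level=1
  process D: level=1
    D->B: in-degree(B)=1, level(B)>=2
    D->C: in-degree(C)=0, level(C)=2, enqueue
  process C: level=2
    C->B: in-degree(B)=0, level(B)=3, enqueue
  process B: level=3
All levels: A:1, B:3, C:2, D:1, E:0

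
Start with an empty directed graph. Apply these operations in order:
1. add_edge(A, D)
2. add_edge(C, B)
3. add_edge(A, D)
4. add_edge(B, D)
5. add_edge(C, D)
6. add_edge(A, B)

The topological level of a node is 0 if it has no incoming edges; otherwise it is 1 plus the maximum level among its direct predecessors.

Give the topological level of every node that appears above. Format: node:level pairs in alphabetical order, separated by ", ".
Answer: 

Op 1: add_edge(A, D). Edges now: 1
Op 2: add_edge(C, B). Edges now: 2
Op 3: add_edge(A, D) (duplicate, no change). Edges now: 2
Op 4: add_edge(B, D). Edges now: 3
Op 5: add_edge(C, D). Edges now: 4
Op 6: add_edge(A, B). Edges now: 5
Compute levels (Kahn BFS):
  sources (in-degree 0): A, C
  process A: level=0
    A->B: in-degree(B)=1, level(B)>=1
    A->D: in-degree(D)=2, level(D)>=1
  process C: level=0
    C->B: in-degree(B)=0, level(B)=1, enqueue
    C->D: in-degree(D)=1, level(D)>=1
  process B: level=1
    B->D: in-degree(D)=0, level(D)=2, enqueue
  process D: level=2
All levels: A:0, B:1, C:0, D:2

Answer: A:0, B:1, C:0, D:2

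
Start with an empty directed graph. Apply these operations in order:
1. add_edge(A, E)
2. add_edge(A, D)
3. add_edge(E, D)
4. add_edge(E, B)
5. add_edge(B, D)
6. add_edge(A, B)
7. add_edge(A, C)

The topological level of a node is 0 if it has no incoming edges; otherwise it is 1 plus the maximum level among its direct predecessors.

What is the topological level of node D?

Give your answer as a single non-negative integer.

Answer: 3

Derivation:
Op 1: add_edge(A, E). Edges now: 1
Op 2: add_edge(A, D). Edges now: 2
Op 3: add_edge(E, D). Edges now: 3
Op 4: add_edge(E, B). Edges now: 4
Op 5: add_edge(B, D). Edges now: 5
Op 6: add_edge(A, B). Edges now: 6
Op 7: add_edge(A, C). Edges now: 7
Compute levels (Kahn BFS):
  sources (in-degree 0): A
  process A: level=0
    A->B: in-degree(B)=1, level(B)>=1
    A->C: in-degree(C)=0, level(C)=1, enqueue
    A->D: in-degree(D)=2, level(D)>=1
    A->E: in-degree(E)=0, level(E)=1, enqueue
  process C: level=1
  process E: level=1
    E->B: in-degree(B)=0, level(B)=2, enqueue
    E->D: in-degree(D)=1, level(D)>=2
  process B: level=2
    B->D: in-degree(D)=0, level(D)=3, enqueue
  process D: level=3
All levels: A:0, B:2, C:1, D:3, E:1
level(D) = 3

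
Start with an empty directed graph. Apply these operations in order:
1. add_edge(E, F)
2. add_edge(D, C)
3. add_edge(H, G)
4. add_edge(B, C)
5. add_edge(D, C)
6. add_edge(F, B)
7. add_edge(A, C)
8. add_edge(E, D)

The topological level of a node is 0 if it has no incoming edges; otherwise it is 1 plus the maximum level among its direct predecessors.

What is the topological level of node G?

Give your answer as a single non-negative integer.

Op 1: add_edge(E, F). Edges now: 1
Op 2: add_edge(D, C). Edges now: 2
Op 3: add_edge(H, G). Edges now: 3
Op 4: add_edge(B, C). Edges now: 4
Op 5: add_edge(D, C) (duplicate, no change). Edges now: 4
Op 6: add_edge(F, B). Edges now: 5
Op 7: add_edge(A, C). Edges now: 6
Op 8: add_edge(E, D). Edges now: 7
Compute levels (Kahn BFS):
  sources (in-degree 0): A, E, H
  process A: level=0
    A->C: in-degree(C)=2, level(C)>=1
  process E: level=0
    E->D: in-degree(D)=0, level(D)=1, enqueue
    E->F: in-degree(F)=0, level(F)=1, enqueue
  process H: level=0
    H->G: in-degree(G)=0, level(G)=1, enqueue
  process D: level=1
    D->C: in-degree(C)=1, level(C)>=2
  process F: level=1
    F->B: in-degree(B)=0, level(B)=2, enqueue
  process G: level=1
  process B: level=2
    B->C: in-degree(C)=0, level(C)=3, enqueue
  process C: level=3
All levels: A:0, B:2, C:3, D:1, E:0, F:1, G:1, H:0
level(G) = 1

Answer: 1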